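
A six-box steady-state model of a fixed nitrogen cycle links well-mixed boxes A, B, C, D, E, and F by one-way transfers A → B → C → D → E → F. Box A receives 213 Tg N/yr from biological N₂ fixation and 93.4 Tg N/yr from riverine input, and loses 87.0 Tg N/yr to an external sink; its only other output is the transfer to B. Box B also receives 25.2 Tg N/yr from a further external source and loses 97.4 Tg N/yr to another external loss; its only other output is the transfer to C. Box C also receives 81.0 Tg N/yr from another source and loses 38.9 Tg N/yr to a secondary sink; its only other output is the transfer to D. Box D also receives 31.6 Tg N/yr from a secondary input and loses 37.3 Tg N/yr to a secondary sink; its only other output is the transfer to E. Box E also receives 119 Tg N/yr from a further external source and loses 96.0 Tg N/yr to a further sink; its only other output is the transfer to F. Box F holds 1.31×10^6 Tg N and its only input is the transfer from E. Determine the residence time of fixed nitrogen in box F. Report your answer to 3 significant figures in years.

Box A: F(A→B) = (213 + 93.4) − 87.0 = 219.40 Tg N/yr.
Box B: F(B→C) = (219.40 + 25.2) − 97.4 = 147.20 Tg N/yr.
Box C: F(C→D) = (147.20 + 81.0) − 38.9 = 189.30 Tg N/yr.
Box D: F(D→E) = (189.30 + 31.6) − 37.3 = 183.60 Tg N/yr.
Box E: F(E→F) = (183.60 + 119) − 96.0 = 206.60 Tg N/yr.
Box F throughput = its input = 206.60 Tg N/yr; τ = 1.31×10^6 / 206.60 = 6341 yr.

6340 yr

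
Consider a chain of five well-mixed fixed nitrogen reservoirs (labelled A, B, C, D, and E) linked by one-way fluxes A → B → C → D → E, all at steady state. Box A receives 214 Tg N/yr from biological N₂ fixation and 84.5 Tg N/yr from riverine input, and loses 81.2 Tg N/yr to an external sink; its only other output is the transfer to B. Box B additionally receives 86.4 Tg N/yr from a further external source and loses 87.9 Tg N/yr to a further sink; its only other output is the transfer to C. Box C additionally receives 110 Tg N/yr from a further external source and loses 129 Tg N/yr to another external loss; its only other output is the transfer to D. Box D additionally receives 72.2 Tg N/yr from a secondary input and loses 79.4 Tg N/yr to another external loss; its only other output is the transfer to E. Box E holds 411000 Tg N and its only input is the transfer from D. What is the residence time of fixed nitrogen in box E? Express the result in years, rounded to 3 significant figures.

Box A: F(A→B) = (214 + 84.5) − 81.2 = 217.30 Tg N/yr.
Box B: F(B→C) = (217.30 + 86.4) − 87.9 = 215.80 Tg N/yr.
Box C: F(C→D) = (215.80 + 110) − 129 = 196.80 Tg N/yr.
Box D: F(D→E) = (196.80 + 72.2) − 79.4 = 189.60 Tg N/yr.
Box E throughput = its input = 189.60 Tg N/yr; τ = 411000 / 189.60 = 2168 yr.

2170 yr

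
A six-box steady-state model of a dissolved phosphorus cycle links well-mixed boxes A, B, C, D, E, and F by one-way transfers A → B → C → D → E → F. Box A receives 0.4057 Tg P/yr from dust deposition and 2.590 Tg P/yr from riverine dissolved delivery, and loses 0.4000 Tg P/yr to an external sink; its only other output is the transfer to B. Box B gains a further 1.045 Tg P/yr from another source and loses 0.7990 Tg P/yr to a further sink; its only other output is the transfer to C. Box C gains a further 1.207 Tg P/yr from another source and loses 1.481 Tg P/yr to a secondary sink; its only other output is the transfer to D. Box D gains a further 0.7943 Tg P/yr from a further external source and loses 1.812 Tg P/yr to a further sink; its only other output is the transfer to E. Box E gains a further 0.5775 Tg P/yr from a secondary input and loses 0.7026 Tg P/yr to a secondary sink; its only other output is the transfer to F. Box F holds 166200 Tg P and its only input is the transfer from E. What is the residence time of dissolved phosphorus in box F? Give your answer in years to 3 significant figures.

117000 yr

Box A: F(A→B) = (0.4057 + 2.590) − 0.4000 = 2.5957 Tg P/yr.
Box B: F(B→C) = (2.5957 + 1.045) − 0.7990 = 2.8417 Tg P/yr.
Box C: F(C→D) = (2.8417 + 1.207) − 1.481 = 2.5677 Tg P/yr.
Box D: F(D→E) = (2.5677 + 0.7943) − 1.812 = 1.5500 Tg P/yr.
Box E: F(E→F) = (1.5500 + 0.5775) − 0.7026 = 1.4249 Tg P/yr.
Box F throughput = its input = 1.4249 Tg P/yr; τ = 166200 / 1.4249 = 116600 yr.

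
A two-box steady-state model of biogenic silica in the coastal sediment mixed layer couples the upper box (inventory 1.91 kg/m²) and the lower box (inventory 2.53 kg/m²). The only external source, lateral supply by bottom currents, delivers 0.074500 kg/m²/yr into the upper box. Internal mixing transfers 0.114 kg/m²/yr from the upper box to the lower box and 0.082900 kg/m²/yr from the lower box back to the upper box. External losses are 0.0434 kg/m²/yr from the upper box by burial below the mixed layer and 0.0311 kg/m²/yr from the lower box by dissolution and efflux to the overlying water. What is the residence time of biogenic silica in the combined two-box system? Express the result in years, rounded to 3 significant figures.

For the system as a whole, the A↔B exchange is internal and contributes nothing to the throughput; only the external sinks remove mass.
M_total = 1.91 + 2.53 = 4.4400 kg/m².
ΣF_external_out = 0.0434 + 0.0311 = 0.074500 kg/m²/yr.
τ = M_total / ΣF_ext = 4.4400 / 0.074500 = 59.60 yr.

59.6 yr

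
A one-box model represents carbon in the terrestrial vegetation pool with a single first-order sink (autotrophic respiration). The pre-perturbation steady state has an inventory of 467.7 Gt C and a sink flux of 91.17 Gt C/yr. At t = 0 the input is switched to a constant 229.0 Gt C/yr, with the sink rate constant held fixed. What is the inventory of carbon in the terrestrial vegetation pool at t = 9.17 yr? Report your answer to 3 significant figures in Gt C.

τ = M₀/F₀ = 467.7/91.17 = 5.130 yr; rate constant k = 1/τ.
New steady state M_∞ = F₁/k = F₁·τ = 229.0 × 5.130 = 1174.8 Gt C.
M(t) = M_∞ + (M₀ − M_∞)·e^(−t/τ); t/τ = 9.17/5.130 = 1.788, so e^(−t/τ) = 0.1674.
M(t) = 1174.8 − 707.1 × 0.1674 = 1056.4 Gt C.

1060 Gt C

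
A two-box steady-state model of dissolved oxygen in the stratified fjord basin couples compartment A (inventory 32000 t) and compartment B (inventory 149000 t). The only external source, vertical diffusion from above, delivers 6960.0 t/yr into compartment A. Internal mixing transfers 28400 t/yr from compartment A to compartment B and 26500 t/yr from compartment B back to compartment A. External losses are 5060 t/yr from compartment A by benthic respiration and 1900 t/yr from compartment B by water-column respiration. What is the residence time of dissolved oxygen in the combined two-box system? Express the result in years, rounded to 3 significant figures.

26.0 yr

For the system as a whole, the A↔B exchange is internal and contributes nothing to the throughput; only the external sinks remove mass.
M_total = 32000 + 149000 = 181000 t.
ΣF_external_out = 5060 + 1900 = 6960.0 t/yr.
τ = M_total / ΣF_ext = 181000 / 6960.0 = 26.01 yr.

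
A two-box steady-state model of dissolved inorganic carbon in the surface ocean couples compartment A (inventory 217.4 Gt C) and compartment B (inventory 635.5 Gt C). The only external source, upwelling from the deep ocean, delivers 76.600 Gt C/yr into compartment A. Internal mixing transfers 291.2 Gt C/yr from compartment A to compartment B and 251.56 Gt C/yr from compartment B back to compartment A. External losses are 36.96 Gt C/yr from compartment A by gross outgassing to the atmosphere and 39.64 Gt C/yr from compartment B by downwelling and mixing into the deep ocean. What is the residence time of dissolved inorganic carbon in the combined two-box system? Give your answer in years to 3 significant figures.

11.1 yr

For the system as a whole, the A↔B exchange is internal and contributes nothing to the throughput; only the external sinks remove mass.
M_total = 217.4 + 635.5 = 852.90 Gt C.
ΣF_external_out = 36.96 + 39.64 = 76.600 Gt C/yr.
τ = M_total / ΣF_ext = 852.90 / 76.600 = 11.13 yr.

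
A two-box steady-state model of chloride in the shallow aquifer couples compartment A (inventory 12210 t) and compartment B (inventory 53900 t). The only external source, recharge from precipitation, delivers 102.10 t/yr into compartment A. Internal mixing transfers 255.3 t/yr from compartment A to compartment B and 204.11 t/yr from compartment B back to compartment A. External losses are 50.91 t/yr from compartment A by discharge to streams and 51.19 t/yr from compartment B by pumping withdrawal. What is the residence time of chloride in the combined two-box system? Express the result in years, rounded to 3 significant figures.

Treat the two boxes together as one reservoir: the mixing fluxes between them are internal recycling, so τ = ΣM / Σ(external losses).
M_total = 12210 + 53900 = 66110 t.
ΣF_external_out = 50.91 + 51.19 = 102.10 t/yr.
τ = M_total / ΣF_ext = 66110 / 102.10 = 647.5 yr.

648 yr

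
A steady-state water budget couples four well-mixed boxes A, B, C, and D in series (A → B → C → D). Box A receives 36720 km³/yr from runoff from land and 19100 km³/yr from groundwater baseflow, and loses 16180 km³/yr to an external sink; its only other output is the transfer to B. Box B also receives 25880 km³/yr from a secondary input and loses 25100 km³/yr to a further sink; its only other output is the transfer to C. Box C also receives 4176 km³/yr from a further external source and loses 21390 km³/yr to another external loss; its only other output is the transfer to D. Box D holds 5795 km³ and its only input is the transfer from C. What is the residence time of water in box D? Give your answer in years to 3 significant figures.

Box A: F(A→B) = (36720 + 19100) − 16180 = 39640 km³/yr.
Box B: F(B→C) = (39640 + 25880) − 25100 = 40420 km³/yr.
Box C: F(C→D) = (40420 + 4176) − 21390 = 23206 km³/yr.
Box D throughput = its input = 23206 km³/yr; τ = 5795 / 23206 = 0.2497 yr.

0.250 yr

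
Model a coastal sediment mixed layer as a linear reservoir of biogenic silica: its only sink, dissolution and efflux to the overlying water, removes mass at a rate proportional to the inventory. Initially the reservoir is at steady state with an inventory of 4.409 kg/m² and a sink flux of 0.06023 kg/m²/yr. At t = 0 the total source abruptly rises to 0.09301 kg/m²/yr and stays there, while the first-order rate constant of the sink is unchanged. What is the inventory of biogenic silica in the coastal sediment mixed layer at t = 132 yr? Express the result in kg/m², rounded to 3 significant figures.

6.41 kg/m²

The sink rate constant is k = F₀/M₀ = 0.06023/4.409 = 0.01366 yr⁻¹.
Solving dM/dt = F₁ − kM with M(0) = M₀ gives M(t) = F₁/k + (M₀ − F₁/k)·e^(−kt).
F₁/k = 0.09301/0.01366 = 6.8086 kg/m²; kt = 0.01366 × 132 = 1.803, e^(−kt) = 0.1648.
M(132) = 6.8086 + (4.409 − 6.8086) × 0.1648 = 6.8086 − 0.3954 = 6.4132 kg/m².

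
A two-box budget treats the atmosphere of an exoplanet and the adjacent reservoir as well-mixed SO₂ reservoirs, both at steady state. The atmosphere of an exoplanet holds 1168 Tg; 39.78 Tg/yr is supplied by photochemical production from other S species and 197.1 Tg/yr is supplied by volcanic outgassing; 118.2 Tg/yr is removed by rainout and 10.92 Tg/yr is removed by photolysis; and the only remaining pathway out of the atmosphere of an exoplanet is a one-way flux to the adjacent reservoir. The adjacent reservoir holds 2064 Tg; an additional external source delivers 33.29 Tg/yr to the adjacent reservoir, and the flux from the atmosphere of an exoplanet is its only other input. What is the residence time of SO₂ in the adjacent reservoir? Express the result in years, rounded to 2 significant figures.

Balance the atmosphere of an exoplanet: ΣF_in = 39.78 + 197.1 = 236.88 Tg/yr.
Flux to the adjacent reservoir = ΣF_in − (118.2 + 10.92) = 107.76 Tg/yr.
Total input to the adjacent reservoir = 107.76 + 33.29 = 141.05 Tg/yr; at steady state this equals its total output.
τ = M / F = 2064 / 141.05 = 14.63 yr.

15 yr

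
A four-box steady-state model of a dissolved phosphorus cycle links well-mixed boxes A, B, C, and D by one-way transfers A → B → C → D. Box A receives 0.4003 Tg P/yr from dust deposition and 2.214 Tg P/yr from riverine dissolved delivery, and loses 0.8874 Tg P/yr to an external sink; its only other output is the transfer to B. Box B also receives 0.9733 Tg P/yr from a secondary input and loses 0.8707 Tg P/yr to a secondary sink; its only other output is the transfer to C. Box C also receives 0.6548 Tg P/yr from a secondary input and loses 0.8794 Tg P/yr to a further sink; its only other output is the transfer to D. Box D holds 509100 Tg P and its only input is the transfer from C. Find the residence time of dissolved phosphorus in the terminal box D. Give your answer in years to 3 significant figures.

317000 yr

Box A: F(A→B) = (0.4003 + 2.214) − 0.8874 = 1.7269 Tg P/yr.
Box B: F(B→C) = (1.7269 + 0.9733) − 0.8707 = 1.8295 Tg P/yr.
Box C: F(C→D) = (1.8295 + 0.6548) − 0.8794 = 1.6049 Tg P/yr.
Box D throughput = its input = 1.6049 Tg P/yr; τ = 509100 / 1.6049 = 317200 yr.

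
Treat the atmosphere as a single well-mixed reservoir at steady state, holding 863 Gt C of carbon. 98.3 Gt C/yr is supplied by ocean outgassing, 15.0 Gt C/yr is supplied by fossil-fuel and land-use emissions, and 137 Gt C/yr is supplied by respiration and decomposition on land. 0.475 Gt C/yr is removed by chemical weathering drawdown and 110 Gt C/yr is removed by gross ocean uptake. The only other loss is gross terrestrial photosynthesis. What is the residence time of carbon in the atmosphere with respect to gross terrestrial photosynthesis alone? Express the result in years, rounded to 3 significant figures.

6.17 yr

At steady state ΣF_in = ΣF_out.
ΣF_in = 98.3 + 15.0 + 137 = 250.30 Gt C/yr.
Gross terrestrial photosynthesis flux = ΣF_in − (0.475 + 110) = 250.30 − 110.5 = 139.8 Gt C/yr.
τ = M / F = 863 / 139.8 = 6.172 yr.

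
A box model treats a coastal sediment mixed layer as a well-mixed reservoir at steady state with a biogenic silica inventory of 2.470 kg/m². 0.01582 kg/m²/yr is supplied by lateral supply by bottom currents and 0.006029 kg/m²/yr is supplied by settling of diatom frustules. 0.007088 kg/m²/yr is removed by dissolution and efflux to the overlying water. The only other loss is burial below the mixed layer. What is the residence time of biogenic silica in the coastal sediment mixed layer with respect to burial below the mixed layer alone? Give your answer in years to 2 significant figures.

At steady state ΣF_in = ΣF_out.
ΣF_in = 0.01582 + 0.006029 = 0.021849 kg/m²/yr.
Burial below the mixed layer flux = ΣF_in − (0.007088) = 0.021849 − 0.007088 = 0.01476 kg/m²/yr.
τ = M / F = 2.470 / 0.01476 = 167.3 yr.

170 yr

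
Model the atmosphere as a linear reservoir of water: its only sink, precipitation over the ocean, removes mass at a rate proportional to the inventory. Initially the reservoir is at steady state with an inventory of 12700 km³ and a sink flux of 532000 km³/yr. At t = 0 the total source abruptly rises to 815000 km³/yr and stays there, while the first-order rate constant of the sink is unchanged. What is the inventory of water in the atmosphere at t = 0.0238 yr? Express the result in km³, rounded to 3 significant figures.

The sink rate constant is k = F₀/M₀ = 532000/12700 = 41.89 yr⁻¹.
Solving dM/dt = F₁ − kM with M(0) = M₀ gives M(t) = F₁/k + (M₀ − F₁/k)·e^(−kt).
F₁/k = 815000/41.89 = 19456 km³; kt = 41.89 × 0.0238 = 0.9970, e^(−kt) = 0.3690.
M(0.0238) = 19456 + (12700 − 19456) × 0.3690 = 19456 − 2493 = 16963 km³.

17000 km³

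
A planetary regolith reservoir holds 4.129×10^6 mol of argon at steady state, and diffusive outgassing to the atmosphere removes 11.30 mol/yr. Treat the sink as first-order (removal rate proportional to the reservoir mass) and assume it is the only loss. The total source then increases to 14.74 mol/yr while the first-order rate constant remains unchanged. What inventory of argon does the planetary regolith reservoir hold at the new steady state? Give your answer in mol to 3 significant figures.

5.39×10^6 mol

Rate constant k = F/M = 11.30 / 4.129×10^6 = 2.737×10^-6 yr⁻¹.
At the new steady state, source = k·M_new ⇒ M_new = 14.74 / 2.737×10^-6 = 5.386×10^6 mol.
(Equivalently M_new = M × F_new/F_old = 4.129×10^6 × 14.74/11.30.)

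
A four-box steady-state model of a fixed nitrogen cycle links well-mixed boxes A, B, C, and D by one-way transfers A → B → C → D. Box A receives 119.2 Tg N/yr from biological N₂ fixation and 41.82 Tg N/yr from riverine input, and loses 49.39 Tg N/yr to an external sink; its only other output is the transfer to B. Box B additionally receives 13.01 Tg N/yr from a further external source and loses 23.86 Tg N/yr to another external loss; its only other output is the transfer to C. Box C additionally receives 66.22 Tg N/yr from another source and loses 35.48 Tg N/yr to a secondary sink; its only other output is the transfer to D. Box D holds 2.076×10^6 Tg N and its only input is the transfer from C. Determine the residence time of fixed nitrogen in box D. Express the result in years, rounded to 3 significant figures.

Box A: F(A→B) = (119.2 + 41.82) − 49.39 = 111.63 Tg N/yr.
Box B: F(B→C) = (111.63 + 13.01) − 23.86 = 100.78 Tg N/yr.
Box C: F(C→D) = (100.78 + 66.22) − 35.48 = 131.52 Tg N/yr.
Box D throughput = its input = 131.52 Tg N/yr; τ = 2.076×10^6 / 131.52 = 15780 yr.

15800 yr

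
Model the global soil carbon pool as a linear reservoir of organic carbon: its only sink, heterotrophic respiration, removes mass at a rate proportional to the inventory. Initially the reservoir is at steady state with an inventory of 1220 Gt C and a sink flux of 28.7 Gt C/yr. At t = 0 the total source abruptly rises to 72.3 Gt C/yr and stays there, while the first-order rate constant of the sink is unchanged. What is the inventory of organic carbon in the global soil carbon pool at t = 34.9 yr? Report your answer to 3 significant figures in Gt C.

Residence time τ = M₀/F₀ = 42.51 yr. The eventual steady state is M_∞ = M₀·(F₁/F₀) = 1220 × 72.3/28.7 = 3073.4 Gt C.
The anomaly ΔM(t) = M(t) − M_∞ decays as ΔM₀·e^(−t/τ) with ΔM₀ = 1220 − 3073.4 = −1853 Gt C.
At t = 34.9 yr, e^(−t/τ) = e^(−0.8210) = 0.4400, so ΔM = −815.5 Gt C and M = 3073.4 − 815.5 = 2257.9 Gt C.

2260 Gt C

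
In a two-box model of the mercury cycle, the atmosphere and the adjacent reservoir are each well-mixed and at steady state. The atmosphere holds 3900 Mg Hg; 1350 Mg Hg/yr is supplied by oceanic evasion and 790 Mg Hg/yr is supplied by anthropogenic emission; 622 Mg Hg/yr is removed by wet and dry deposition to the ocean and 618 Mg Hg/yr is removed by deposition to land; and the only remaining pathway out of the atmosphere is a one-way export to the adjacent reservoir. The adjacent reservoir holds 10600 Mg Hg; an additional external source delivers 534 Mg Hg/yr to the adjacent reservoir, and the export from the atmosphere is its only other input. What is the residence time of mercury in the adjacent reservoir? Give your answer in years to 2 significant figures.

Balance the atmosphere: ΣF_in = 1350 + 790 = 2140.0 Mg Hg/yr.
Export to the adjacent reservoir = ΣF_in − (622 + 618) = 900.00 Mg Hg/yr.
Total input to the adjacent reservoir = 900.00 + 534 = 1434.0 Mg Hg/yr; at steady state this equals its total output.
τ = M / F = 10600 / 1434.0 = 7.392 yr.

7.4 yr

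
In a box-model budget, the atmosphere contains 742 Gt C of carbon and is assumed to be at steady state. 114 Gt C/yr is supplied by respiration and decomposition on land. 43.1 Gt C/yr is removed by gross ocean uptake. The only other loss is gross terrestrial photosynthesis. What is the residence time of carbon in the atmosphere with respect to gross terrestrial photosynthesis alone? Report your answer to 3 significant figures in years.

At steady state ΣF_in = ΣF_out.
ΣF_in = 114.00 Gt C/yr.
Gross terrestrial photosynthesis flux = ΣF_in − (43.1) = 114.00 − 43.10 = 70.90 Gt C/yr.
τ = M / F = 742 / 70.90 = 10.47 yr.

10.5 yr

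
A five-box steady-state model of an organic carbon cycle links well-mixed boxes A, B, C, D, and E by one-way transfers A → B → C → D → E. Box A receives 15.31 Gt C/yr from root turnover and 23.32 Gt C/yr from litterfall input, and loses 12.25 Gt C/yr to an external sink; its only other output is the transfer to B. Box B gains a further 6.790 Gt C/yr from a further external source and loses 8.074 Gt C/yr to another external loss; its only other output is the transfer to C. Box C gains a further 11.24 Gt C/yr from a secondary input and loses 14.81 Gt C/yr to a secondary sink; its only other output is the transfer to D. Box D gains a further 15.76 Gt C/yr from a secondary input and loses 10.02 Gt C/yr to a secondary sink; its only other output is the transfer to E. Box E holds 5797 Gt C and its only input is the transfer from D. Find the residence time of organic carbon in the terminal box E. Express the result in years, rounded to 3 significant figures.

Box A: F(A→B) = (15.31 + 23.32) − 12.25 = 26.380 Gt C/yr.
Box B: F(B→C) = (26.380 + 6.790) − 8.074 = 25.096 Gt C/yr.
Box C: F(C→D) = (25.096 + 11.24) − 14.81 = 21.526 Gt C/yr.
Box D: F(D→E) = (21.526 + 15.76) − 10.02 = 27.266 Gt C/yr.
Box E throughput = its input = 27.266 Gt C/yr; τ = 5797 / 27.266 = 212.6 yr.

213 yr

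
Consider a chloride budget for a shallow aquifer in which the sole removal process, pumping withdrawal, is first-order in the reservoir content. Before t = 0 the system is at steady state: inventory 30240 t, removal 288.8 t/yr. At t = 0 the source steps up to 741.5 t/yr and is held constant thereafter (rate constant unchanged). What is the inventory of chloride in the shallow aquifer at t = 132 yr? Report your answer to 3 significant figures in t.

The sink rate constant is k = F₀/M₀ = 288.8/30240 = 0.009550 yr⁻¹.
Solving dM/dt = F₁ − kM with M(0) = M₀ gives M(t) = F₁/k + (M₀ − F₁/k)·e^(−kt).
F₁/k = 741.5/0.009550 = 77642 t; kt = 0.009550 × 132 = 1.261, e^(−kt) = 0.2835.
M(132) = 77642 + (30240 − 77642) × 0.2835 = 77642 − 13440 = 64205 t.

64200 t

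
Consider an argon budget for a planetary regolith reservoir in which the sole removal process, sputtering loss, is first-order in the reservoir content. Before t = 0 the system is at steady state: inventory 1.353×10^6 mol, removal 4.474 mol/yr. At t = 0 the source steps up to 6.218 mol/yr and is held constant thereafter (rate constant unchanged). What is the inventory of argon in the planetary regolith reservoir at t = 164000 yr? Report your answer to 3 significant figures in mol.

The sink rate constant is k = F₀/M₀ = 4.474/1.353×10^6 = 3.307×10^-6 yr⁻¹.
Solving dM/dt = F₁ − kM with M(0) = M₀ gives M(t) = F₁/k + (M₀ − F₁/k)·e^(−kt).
F₁/k = 6.218/3.307×10^-6 = 1.8804×10^6 mol; kt = 3.307×10^-6 × 164000 = 0.5423, e^(−kt) = 0.5814.
M(164000) = 1.8804×10^6 + (1.353×10^6 − 1.8804×10^6) × 0.5814 = 1.8804×10^6 − 306600 = 1.5738×10^6 mol.

1.57×10^6 mol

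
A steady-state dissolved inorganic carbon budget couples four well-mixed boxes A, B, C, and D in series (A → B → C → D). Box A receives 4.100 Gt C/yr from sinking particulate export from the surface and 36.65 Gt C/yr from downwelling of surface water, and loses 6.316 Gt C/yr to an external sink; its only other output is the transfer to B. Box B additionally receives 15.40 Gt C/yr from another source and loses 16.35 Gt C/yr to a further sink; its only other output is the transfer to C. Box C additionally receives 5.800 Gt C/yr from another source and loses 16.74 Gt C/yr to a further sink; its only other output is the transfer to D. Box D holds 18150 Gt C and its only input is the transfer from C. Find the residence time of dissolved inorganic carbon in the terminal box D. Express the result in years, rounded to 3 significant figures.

Box A: F(A→B) = (4.100 + 36.65) − 6.316 = 34.434 Gt C/yr.
Box B: F(B→C) = (34.434 + 15.40) − 16.35 = 33.484 Gt C/yr.
Box C: F(C→D) = (33.484 + 5.800) − 16.74 = 22.544 Gt C/yr.
Box D throughput = its input = 22.544 Gt C/yr; τ = 18150 / 22.544 = 805.1 yr.

805 yr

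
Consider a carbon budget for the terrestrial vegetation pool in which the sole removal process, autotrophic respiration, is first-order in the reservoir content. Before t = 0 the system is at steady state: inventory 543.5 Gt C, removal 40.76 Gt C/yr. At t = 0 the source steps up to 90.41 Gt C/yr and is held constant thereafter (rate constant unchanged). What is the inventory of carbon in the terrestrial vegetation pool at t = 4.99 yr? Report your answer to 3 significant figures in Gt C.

750 Gt C

The sink rate constant is k = F₀/M₀ = 40.76/543.5 = 0.07500 yr⁻¹.
Solving dM/dt = F₁ − kM with M(0) = M₀ gives M(t) = F₁/k + (M₀ − F₁/k)·e^(−kt).
F₁/k = 90.41/0.07500 = 1205.5 Gt C; kt = 0.07500 × 4.99 = 0.3742, e^(−kt) = 0.6878.
M(4.99) = 1205.5 + (543.5 − 1205.5) × 0.6878 = 1205.5 − 455.4 = 750.18 Gt C.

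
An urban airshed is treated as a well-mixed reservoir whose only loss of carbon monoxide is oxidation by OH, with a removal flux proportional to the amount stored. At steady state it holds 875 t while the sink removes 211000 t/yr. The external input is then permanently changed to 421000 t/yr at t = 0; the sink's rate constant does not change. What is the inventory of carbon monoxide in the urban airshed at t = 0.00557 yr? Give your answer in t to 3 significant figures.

1520 t

The sink rate constant is k = F₀/M₀ = 211000/875 = 241.1 yr⁻¹.
Solving dM/dt = F₁ − kM with M(0) = M₀ gives M(t) = F₁/k + (M₀ − F₁/k)·e^(−kt).
F₁/k = 421000/241.1 = 1745.9 t; kt = 241.1 × 0.00557 = 1.343, e^(−kt) = 0.2610.
M(0.00557) = 1745.9 + (875 − 1745.9) × 0.2610 = 1745.9 − 227.3 = 1518.5 t.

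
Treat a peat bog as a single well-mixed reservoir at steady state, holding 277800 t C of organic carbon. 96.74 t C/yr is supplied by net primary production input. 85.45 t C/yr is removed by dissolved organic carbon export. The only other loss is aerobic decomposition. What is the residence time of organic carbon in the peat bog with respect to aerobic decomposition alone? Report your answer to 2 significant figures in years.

25000 yr

At steady state ΣF_in = ΣF_out.
ΣF_in = 96.740 t C/yr.
Aerobic decomposition flux = ΣF_in − (85.45) = 96.740 − 85.45 = 11.29 t C/yr.
τ = M / F = 277800 / 11.29 = 24610 yr.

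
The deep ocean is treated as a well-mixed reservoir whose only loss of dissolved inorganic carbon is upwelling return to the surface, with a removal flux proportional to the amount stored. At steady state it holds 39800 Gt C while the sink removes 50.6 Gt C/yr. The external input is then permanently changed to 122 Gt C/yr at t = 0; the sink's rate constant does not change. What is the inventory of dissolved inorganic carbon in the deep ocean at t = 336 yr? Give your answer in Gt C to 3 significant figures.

59300 Gt C

The sink rate constant is k = F₀/M₀ = 50.6/39800 = 0.001271 yr⁻¹.
Solving dM/dt = F₁ − kM with M(0) = M₀ gives M(t) = F₁/k + (M₀ − F₁/k)·e^(−kt).
F₁/k = 122/0.001271 = 95960 Gt C; kt = 0.001271 × 336 = 0.4272, e^(−kt) = 0.6523.
M(336) = 95960 + (39800 − 95960) × 0.6523 = 95960 − 36640 = 59324 Gt C.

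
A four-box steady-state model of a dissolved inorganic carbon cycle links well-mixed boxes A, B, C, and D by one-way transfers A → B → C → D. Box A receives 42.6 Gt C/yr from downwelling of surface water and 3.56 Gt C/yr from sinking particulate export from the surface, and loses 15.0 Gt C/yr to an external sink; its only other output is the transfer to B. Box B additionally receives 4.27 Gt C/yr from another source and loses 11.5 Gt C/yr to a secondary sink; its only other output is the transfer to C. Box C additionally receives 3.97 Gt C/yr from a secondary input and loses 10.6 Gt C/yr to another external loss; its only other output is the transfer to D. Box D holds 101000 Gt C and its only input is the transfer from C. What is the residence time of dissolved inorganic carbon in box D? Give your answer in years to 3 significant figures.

Box A: F(A→B) = (42.6 + 3.56) − 15.0 = 31.160 Gt C/yr.
Box B: F(B→C) = (31.160 + 4.27) − 11.5 = 23.930 Gt C/yr.
Box C: F(C→D) = (23.930 + 3.97) − 10.6 = 17.300 Gt C/yr.
Box D throughput = its input = 17.300 Gt C/yr; τ = 101000 / 17.300 = 5838 yr.

5840 yr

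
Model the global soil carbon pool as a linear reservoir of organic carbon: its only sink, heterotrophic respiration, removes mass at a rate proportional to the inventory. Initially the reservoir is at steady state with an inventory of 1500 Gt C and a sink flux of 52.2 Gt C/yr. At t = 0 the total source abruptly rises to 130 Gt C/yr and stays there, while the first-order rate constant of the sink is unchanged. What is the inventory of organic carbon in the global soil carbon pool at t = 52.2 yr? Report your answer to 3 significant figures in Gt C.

3370 Gt C

Residence time τ = M₀/F₀ = 28.74 yr. The eventual steady state is M_∞ = M₀·(F₁/F₀) = 1500 × 130/52.2 = 3735.6 Gt C.
The anomaly ΔM(t) = M(t) − M_∞ decays as ΔM₀·e^(−t/τ) with ΔM₀ = 1500 − 3735.6 = −2236 Gt C.
At t = 52.2 yr, e^(−t/τ) = e^(−1.817) = 0.1626, so ΔM = −363.5 Gt C and M = 3735.6 − 363.5 = 3372.2 Gt C.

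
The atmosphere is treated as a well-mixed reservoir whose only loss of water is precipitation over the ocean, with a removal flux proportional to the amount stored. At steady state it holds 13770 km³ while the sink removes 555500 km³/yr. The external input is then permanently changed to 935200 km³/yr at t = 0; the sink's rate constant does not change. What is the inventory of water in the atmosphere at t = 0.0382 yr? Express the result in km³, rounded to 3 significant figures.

21200 km³

The sink rate constant is k = F₀/M₀ = 555500/13770 = 40.34 yr⁻¹.
Solving dM/dt = F₁ − kM with M(0) = M₀ gives M(t) = F₁/k + (M₀ − F₁/k)·e^(−kt).
F₁/k = 935200/40.34 = 23182 km³; kt = 40.34 × 0.0382 = 1.541, e^(−kt) = 0.2142.
M(0.0382) = 23182 + (13770 − 23182) × 0.2142 = 23182 − 2016 = 21166 km³.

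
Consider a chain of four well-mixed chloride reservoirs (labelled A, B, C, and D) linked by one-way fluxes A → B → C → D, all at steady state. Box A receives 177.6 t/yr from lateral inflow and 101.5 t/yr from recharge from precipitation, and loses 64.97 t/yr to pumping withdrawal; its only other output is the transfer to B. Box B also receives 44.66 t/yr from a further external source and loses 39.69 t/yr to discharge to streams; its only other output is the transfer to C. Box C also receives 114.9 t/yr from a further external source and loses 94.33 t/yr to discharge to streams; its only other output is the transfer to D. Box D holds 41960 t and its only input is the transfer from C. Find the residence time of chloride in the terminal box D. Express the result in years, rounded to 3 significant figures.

175 yr

Box A: F(A→B) = (177.6 + 101.5) − 64.97 = 214.13 t/yr.
Box B: F(B→C) = (214.13 + 44.66) − 39.69 = 219.10 t/yr.
Box C: F(C→D) = (219.10 + 114.9) − 94.33 = 239.67 t/yr.
Box D throughput = its input = 239.67 t/yr; τ = 41960 / 239.67 = 175.1 yr.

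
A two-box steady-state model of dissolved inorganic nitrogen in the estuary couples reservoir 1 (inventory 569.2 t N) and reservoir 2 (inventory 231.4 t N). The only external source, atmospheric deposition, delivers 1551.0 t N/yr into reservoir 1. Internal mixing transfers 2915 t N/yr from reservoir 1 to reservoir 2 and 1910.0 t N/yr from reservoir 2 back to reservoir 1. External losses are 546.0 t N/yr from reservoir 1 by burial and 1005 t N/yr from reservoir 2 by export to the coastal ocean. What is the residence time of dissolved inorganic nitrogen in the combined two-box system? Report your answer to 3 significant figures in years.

For the system as a whole, the A↔B exchange is internal and contributes nothing to the throughput; only the external sinks remove mass.
M_total = 569.2 + 231.4 = 800.60 t N.
ΣF_external_out = 546.0 + 1005 = 1551.0 t N/yr.
τ = M_total / ΣF_ext = 800.60 / 1551.0 = 0.5162 yr.

0.516 yr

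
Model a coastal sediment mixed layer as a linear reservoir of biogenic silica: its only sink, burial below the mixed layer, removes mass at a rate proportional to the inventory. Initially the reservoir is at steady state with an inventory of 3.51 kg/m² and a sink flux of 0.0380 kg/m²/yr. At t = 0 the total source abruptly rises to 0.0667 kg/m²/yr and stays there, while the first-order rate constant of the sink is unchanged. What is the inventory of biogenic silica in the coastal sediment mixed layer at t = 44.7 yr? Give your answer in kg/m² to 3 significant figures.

4.53 kg/m²

The sink rate constant is k = F₀/M₀ = 0.0380/3.51 = 0.01083 yr⁻¹.
Solving dM/dt = F₁ − kM with M(0) = M₀ gives M(t) = F₁/k + (M₀ − F₁/k)·e^(−kt).
F₁/k = 0.0667/0.01083 = 6.1610 kg/m²; kt = 0.01083 × 44.7 = 0.4839, e^(−kt) = 0.6164.
M(44.7) = 6.1610 + (3.51 − 6.1610) × 0.6164 = 6.1610 − 1.634 = 4.5270 kg/m².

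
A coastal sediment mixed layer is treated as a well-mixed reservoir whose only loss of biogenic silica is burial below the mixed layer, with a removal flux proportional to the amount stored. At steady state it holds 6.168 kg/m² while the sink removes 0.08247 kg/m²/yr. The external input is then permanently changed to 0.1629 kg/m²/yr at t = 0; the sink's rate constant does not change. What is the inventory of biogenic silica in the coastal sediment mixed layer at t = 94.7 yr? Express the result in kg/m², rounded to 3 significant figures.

10.5 kg/m²

Residence time τ = M₀/F₀ = 74.79 yr. The eventual steady state is M_∞ = M₀·(F₁/F₀) = 6.168 × 0.1629/0.08247 = 12.183 kg/m².
The anomaly ΔM(t) = M(t) − M_∞ decays as ΔM₀·e^(−t/τ) with ΔM₀ = 6.168 − 12.183 = −6.015 kg/m².
At t = 94.7 yr, e^(−t/τ) = e^(−1.266) = 0.2819, so ΔM = −1.696 kg/m² and M = 12.183 − 1.696 = 10.488 kg/m².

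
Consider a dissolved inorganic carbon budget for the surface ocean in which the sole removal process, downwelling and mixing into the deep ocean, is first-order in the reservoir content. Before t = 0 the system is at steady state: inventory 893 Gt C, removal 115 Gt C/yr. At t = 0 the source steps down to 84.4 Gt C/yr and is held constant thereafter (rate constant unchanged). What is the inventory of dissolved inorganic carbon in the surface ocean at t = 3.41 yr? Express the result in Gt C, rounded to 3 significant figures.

The sink rate constant is k = F₀/M₀ = 115/893 = 0.1288 yr⁻¹.
Solving dM/dt = F₁ − kM with M(0) = M₀ gives M(t) = F₁/k + (M₀ − F₁/k)·e^(−kt).
F₁/k = 84.4/0.1288 = 655.38 Gt C; kt = 0.1288 × 3.41 = 0.4391, e^(−kt) = 0.6446.
M(3.41) = 655.38 + (893 − 655.38) × 0.6446 = 655.38 + 153.2 = 808.55 Gt C.

809 Gt C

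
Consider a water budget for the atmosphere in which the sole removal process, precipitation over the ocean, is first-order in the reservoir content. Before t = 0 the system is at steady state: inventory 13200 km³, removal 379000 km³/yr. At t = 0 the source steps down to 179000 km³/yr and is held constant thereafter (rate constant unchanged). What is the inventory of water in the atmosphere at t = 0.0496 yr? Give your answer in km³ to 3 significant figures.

Residence time τ = M₀/F₀ = 0.03483 yr. The eventual steady state is M_∞ = M₀·(F₁/F₀) = 13200 × 179000/379000 = 6234.3 km³.
The anomaly ΔM(t) = M(t) − M_∞ decays as ΔM₀·e^(−t/τ) with ΔM₀ = 13200 − 6234.3 = 6966 km³.
At t = 0.0496 yr, e^(−t/τ) = e^(−1.424) = 0.2407, so ΔM = 1677 km³ and M = 6234.3 + 1677 = 7911.1 km³.

7910 km³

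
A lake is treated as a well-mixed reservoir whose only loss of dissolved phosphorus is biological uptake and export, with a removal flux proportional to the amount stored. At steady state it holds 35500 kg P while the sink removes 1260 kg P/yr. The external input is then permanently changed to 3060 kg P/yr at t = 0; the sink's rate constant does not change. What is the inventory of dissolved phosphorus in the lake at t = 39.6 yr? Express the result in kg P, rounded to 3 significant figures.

73800 kg P

Residence time τ = M₀/F₀ = 28.17 yr. The eventual steady state is M_∞ = M₀·(F₁/F₀) = 35500 × 3060/1260 = 86214 kg P.
The anomaly ΔM(t) = M(t) − M_∞ decays as ΔM₀·e^(−t/τ) with ΔM₀ = 35500 − 86214 = −50710 kg P.
At t = 39.6 yr, e^(−t/τ) = e^(−1.406) = 0.2452, so ΔM = −12440 kg P and M = 86214 − 12440 = 73777 kg P.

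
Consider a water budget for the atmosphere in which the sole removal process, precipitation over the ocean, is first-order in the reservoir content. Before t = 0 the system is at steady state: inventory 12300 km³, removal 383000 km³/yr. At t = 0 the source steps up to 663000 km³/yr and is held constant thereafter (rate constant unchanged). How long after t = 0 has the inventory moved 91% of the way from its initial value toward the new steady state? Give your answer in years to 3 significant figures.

τ = M₀/F₀ = 12300/383000 = 0.03211 yr.
The remaining gap fraction is e^(−t/τ); 91% covered ⇒ e^(−t/τ) = 0.0900.
t = −τ ln(0.0900) = 0.03211 × 2.408 = 0.07733 yr.

0.0773 yr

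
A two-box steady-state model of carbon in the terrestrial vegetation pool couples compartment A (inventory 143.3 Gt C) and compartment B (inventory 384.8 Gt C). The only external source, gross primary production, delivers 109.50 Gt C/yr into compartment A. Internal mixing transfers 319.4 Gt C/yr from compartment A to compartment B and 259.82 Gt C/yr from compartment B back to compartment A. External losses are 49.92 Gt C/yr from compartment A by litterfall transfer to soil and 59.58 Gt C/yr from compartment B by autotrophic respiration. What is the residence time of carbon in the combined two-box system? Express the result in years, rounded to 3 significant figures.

Treat the two boxes together as one reservoir: the mixing fluxes between them are internal recycling, so τ = ΣM / Σ(external losses).
M_total = 143.3 + 384.8 = 528.10 Gt C.
ΣF_external_out = 49.92 + 59.58 = 109.50 Gt C/yr.
τ = M_total / ΣF_ext = 528.10 / 109.50 = 4.823 yr.

4.82 yr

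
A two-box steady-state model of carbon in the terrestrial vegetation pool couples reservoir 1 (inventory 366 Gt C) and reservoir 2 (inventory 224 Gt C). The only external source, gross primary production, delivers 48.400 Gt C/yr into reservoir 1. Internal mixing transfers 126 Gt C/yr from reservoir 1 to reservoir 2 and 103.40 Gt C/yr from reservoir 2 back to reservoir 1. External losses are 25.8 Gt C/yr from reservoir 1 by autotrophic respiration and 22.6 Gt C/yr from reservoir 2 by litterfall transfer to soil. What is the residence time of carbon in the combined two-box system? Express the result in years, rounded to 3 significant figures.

Treat the two boxes together as one reservoir: the mixing fluxes between them are internal recycling, so τ = ΣM / Σ(external losses).
M_total = 366 + 224 = 590.00 Gt C.
ΣF_external_out = 25.8 + 22.6 = 48.400 Gt C/yr.
τ = M_total / ΣF_ext = 590.00 / 48.400 = 12.19 yr.

12.2 yr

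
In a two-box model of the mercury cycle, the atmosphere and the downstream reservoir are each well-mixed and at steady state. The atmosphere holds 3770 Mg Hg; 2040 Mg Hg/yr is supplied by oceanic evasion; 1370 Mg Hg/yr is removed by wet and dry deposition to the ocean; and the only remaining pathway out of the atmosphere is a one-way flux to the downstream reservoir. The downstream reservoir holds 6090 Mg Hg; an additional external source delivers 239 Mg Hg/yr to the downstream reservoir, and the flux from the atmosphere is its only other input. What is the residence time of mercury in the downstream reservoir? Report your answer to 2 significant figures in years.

Balance the atmosphere: ΣF_in = 2040.0 Mg Hg/yr.
Flux to the downstream reservoir = ΣF_in − (1370) = 670.00 Mg Hg/yr.
Total input to the downstream reservoir = 670.00 + 239 = 909.00 Mg Hg/yr; at steady state this equals its total output.
τ = M / F = 6090 / 909.00 = 6.700 yr.

6.7 yr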